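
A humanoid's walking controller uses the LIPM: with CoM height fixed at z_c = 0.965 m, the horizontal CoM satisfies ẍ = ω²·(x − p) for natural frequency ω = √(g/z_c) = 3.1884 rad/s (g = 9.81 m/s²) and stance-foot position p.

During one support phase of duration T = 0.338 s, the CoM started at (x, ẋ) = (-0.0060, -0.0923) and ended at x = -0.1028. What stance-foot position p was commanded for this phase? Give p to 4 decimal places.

p = 0.0866

ωT = 3.1884·0.338 = 1.077679; cosh(ωT) = 1.639119, sinh(ωT) = 1.298734
x(T) = p + (x₀−p)·cosh(ωT) + (ẋ₀/ω)·sinh(ωT) ⇒ p·(1 − cosh) = x(T) − x₀·cosh − (ẋ₀/ω)·sinh
numerator   = -0.1028 − (-0.0060)·1.639119 − (-0.0923/3.1884)·1.298734 = -0.055369
denominator = 1 − 1.639119 = -0.639119
p = -0.055369 / -0.639119 = 0.0866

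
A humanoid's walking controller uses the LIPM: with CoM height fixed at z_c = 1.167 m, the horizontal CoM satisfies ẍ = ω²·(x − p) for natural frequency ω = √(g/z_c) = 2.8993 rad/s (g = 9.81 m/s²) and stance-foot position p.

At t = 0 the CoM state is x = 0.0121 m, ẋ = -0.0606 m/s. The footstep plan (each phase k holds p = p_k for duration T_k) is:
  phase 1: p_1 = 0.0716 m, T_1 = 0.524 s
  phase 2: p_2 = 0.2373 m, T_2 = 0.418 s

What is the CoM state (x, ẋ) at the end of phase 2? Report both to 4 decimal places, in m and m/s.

x = -0.6841, ẋ = -2.5211

phase 1: p=0.0716, T=0.524, ωT=1.519233, cosh=2.393800, sinh=2.174920; start (x,ẋ)=(0.012100, -0.060600) → end (x,ẋ)=(-0.116290, -0.520256)
phase 2: p=0.2373, T=0.418, ωT=1.211907, cosh=1.828758, sinh=1.531129; start (x,ẋ)=(-0.116290, -0.520256) → end (x,ẋ)=(-0.684080, -2.521082)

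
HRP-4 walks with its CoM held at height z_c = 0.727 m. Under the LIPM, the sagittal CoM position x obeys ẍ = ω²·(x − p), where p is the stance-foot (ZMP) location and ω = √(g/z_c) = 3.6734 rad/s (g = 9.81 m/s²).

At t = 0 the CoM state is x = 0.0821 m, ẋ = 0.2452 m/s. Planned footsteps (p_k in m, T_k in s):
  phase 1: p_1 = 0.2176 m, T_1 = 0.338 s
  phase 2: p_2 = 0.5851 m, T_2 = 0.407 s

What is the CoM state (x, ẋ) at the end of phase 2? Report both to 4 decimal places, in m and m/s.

x = -0.8127, ẋ = -4.7839

phase 1: p=0.2176, T=0.338, ωT=1.241609, cosh=1.875049, sinh=1.586130; start (x,ẋ)=(0.082100, 0.245200) → end (x,ẋ)=(0.069405, -0.329727)
phase 2: p=0.5851, T=0.407, ωT=1.495074, cosh=2.341949, sinh=2.117717; start (x,ẋ)=(0.069405, -0.329727) → end (x,ẋ)=(-0.812719, -4.783908)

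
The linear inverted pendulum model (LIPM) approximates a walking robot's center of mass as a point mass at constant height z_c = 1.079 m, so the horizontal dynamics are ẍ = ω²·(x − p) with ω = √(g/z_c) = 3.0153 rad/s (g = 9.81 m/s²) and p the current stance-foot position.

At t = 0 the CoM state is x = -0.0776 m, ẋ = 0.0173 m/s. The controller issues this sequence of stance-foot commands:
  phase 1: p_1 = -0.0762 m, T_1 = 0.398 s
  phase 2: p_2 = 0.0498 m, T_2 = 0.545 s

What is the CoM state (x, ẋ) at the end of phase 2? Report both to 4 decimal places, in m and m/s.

phase 1: p=-0.0762, T=0.398, ωT=1.200089, cosh=1.810791, sinh=1.509623; start (x,ẋ)=(-0.077600, 0.017300) → end (x,ẋ)=(-0.070074, 0.024954)
phase 2: p=0.0498, T=0.545, ωT=1.643339, cosh=2.682871, sinh=2.489538; start (x,ẋ)=(-0.070074, 0.024954) → end (x,ẋ)=(-0.251203, -0.832909)

x = -0.2512, ẋ = -0.8329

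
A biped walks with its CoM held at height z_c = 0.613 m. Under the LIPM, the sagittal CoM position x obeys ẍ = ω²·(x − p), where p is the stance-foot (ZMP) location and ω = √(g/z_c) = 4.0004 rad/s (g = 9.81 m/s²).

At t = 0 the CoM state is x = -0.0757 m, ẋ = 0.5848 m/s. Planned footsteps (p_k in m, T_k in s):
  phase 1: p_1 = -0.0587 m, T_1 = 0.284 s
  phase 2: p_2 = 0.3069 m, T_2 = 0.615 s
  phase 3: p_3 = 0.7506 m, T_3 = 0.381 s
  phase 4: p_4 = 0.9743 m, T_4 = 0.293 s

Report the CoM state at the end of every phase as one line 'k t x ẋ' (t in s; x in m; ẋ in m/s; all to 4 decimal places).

1 0.2840 0.1163 0.9096
2 0.8990 0.5043 0.9324
3 1.2800 0.6680 0.0871
4 1.5730 0.4641 -1.6345

phase 1: p=-0.0587, T=0.284, ωT=1.136114, cosh=1.717852, sinh=1.396788; start (x,ẋ)=(-0.075700, 0.584800) → end (x,ẋ)=(0.116286, 0.909609)
phase 2: p=0.3069, T=0.615, ωT=2.460246, cosh=5.896553, sinh=5.811139; start (x,ẋ)=(0.116286, 0.909609) → end (x,ẋ)=(0.504271, 0.932387)
phase 3: p=0.7506, T=0.381, ωT=1.524152, cosh=2.404528, sinh=2.186722; start (x,ẋ)=(0.504271, 0.932387) → end (x,ẋ)=(0.667962, 0.087124)
phase 4: p=0.9743, T=0.293, ωT=1.172117, cosh=1.769266, sinh=1.459555; start (x,ẋ)=(0.667962, 0.087124) → end (x,ẋ)=(0.464094, -1.634501)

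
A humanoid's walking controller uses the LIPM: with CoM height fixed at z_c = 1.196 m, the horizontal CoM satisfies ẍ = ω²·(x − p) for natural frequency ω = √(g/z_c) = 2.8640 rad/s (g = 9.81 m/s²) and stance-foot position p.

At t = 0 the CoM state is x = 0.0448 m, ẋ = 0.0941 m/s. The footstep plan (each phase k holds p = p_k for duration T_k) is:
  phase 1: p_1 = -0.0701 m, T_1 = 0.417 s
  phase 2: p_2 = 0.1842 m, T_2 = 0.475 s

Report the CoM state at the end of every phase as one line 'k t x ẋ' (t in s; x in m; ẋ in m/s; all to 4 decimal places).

1 0.4170 0.1862 0.6629
2 0.8920 0.6098 1.3874

phase 1: p=-0.0701, T=0.417, ωT=1.194288, cosh=1.802063, sinh=1.499143; start (x,ẋ)=(0.044800, 0.094100) → end (x,ẋ)=(0.186213, 0.662903)
phase 2: p=0.1842, T=0.475, ωT=1.360400, cosh=2.077155, sinh=1.820597; start (x,ẋ)=(0.186213, 0.662903) → end (x,ẋ)=(0.609778, 1.387448)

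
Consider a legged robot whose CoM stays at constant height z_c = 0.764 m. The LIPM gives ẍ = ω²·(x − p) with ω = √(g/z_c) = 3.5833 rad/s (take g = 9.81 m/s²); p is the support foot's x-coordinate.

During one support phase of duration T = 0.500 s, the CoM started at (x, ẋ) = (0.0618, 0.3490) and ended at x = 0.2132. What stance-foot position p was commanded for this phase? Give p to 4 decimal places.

ωT = 3.5833·0.500 = 1.791650; cosh(ωT) = 3.083014, sinh(ωT) = 2.916329
x(T) = p + (x₀−p)·cosh(ωT) + (ẋ₀/ω)·sinh(ωT) ⇒ p·(1 − cosh) = x(T) − x₀·cosh − (ẋ₀/ω)·sinh
numerator   = 0.2132 − (0.0618)·3.083014 − (0.3490/3.5833)·2.916329 = -0.261370
denominator = 1 − 3.083014 = -2.083014
p = -0.261370 / -2.083014 = 0.1255

p = 0.1255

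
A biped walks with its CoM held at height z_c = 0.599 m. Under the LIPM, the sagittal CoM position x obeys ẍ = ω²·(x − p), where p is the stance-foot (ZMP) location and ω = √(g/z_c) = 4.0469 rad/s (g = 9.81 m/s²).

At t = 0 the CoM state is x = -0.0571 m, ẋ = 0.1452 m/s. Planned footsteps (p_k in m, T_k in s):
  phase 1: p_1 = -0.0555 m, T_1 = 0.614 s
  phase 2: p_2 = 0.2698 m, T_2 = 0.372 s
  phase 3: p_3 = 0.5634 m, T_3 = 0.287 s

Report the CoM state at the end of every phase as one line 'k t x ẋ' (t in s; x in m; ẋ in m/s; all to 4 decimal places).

1 0.6140 0.1486 0.8386
2 0.9860 0.4271 0.9317
3 1.2730 0.6561 0.8395

phase 1: p=-0.0555, T=0.614, ωT=2.484797, cosh=6.041011, sinh=5.957668; start (x,ẋ)=(-0.057100, 0.145200) → end (x,ẋ)=(0.148591, 0.838579)
phase 2: p=0.2698, T=0.372, ωT=1.505447, cosh=2.364042, sinh=2.142124; start (x,ẋ)=(0.148591, 0.838579) → end (x,ẋ)=(0.427138, 0.931683)
phase 3: p=0.5634, T=0.287, ωT=1.161460, cosh=1.753812, sinh=1.440783; start (x,ẋ)=(0.427138, 0.931683) → end (x,ẋ)=(0.656122, 0.839495)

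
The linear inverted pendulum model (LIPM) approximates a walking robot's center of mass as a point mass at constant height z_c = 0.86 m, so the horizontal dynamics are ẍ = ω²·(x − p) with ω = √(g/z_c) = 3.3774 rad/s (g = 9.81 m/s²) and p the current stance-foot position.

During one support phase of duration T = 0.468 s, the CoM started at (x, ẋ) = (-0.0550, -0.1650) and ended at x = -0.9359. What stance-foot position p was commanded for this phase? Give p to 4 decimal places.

ωT = 3.3774·0.468 = 1.580623; cosh(ωT) = 2.531915, sinh(ωT) = 2.326068
x(T) = p + (x₀−p)·cosh(ωT) + (ẋ₀/ω)·sinh(ωT) ⇒ p·(1 − cosh) = x(T) − x₀·cosh − (ẋ₀/ω)·sinh
numerator   = -0.9359 − (-0.0550)·2.531915 − (-0.1650/3.3774)·2.326068 = -0.683007
denominator = 1 − 2.531915 = -1.531915
p = -0.683007 / -1.531915 = 0.4459

p = 0.4459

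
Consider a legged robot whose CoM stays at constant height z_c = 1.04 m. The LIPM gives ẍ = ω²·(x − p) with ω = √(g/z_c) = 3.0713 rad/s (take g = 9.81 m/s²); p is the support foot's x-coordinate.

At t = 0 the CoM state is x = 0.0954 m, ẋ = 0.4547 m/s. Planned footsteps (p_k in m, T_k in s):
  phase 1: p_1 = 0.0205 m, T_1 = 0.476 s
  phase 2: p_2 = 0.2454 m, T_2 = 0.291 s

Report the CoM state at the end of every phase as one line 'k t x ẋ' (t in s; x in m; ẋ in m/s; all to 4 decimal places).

phase 1: p=0.0205, T=0.476, ωT=1.461939, cosh=2.273051, sinh=2.041265; start (x,ẋ)=(0.095400, 0.454700) → end (x,ẋ)=(0.492957, 1.503130)
phase 2: p=0.2454, T=0.291, ωT=0.893748, cosh=1.426697, sinh=1.017578; start (x,ẋ)=(0.492957, 1.503130) → end (x,ẋ)=(1.096603, 2.918196)

1 0.4760 0.4930 1.5031
2 0.7670 1.0966 2.9182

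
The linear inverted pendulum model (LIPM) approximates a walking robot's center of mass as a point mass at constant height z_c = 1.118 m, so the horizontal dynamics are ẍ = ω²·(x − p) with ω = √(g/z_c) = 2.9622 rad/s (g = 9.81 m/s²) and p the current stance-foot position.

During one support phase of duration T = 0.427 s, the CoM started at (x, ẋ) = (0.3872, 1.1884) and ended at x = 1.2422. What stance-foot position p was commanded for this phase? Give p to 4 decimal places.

p = 0.1669

ωT = 2.9622·0.427 = 1.264859; cosh(ωT) = 1.912437, sinh(ωT) = 1.630158
x(T) = p + (x₀−p)·cosh(ωT) + (ẋ₀/ω)·sinh(ωT) ⇒ p·(1 − cosh) = x(T) − x₀·cosh − (ẋ₀/ω)·sinh
numerator   = 1.2422 − (0.3872)·1.912437 − (1.1884/2.9622)·1.630158 = -0.152296
denominator = 1 − 1.912437 = -0.912437
p = -0.152296 / -0.912437 = 0.1669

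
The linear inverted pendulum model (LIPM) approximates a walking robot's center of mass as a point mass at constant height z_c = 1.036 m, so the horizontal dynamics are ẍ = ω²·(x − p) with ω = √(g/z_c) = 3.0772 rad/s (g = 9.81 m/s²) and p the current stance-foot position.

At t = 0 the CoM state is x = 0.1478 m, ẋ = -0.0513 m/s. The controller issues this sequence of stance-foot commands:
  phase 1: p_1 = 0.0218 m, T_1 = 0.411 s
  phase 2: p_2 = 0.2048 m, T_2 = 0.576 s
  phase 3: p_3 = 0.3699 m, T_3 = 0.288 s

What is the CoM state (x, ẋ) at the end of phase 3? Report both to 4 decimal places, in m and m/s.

phase 1: p=0.0218, T=0.411, ωT=1.264729, cosh=1.912225, sinh=1.629909; start (x,ẋ)=(0.147800, -0.051300) → end (x,ẋ)=(0.235568, 0.533863)
phase 2: p=0.2048, T=0.576, ωT=1.772467, cosh=3.027635, sinh=2.857721; start (x,ẋ)=(0.235568, 0.533863) → end (x,ẋ)=(0.793740, 1.886909)
phase 3: p=0.3699, T=0.288, ωT=0.886234, cosh=1.419090, sinh=1.006885; start (x,ẋ)=(0.793740, 1.886909) → end (x,ẋ)=(1.588779, 3.990915)

x = 1.5888, ẋ = 3.9909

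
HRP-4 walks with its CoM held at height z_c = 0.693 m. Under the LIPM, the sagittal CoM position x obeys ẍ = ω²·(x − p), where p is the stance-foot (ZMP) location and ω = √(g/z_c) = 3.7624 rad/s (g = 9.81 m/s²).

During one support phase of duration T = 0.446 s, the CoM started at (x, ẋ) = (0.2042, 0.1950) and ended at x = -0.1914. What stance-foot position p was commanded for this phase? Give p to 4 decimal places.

p = 0.5032

ωT = 3.7624·0.446 = 1.678030; cosh(ωT) = 2.770870, sinh(ωT) = 2.584128
x(T) = p + (x₀−p)·cosh(ωT) + (ẋ₀/ω)·sinh(ωT) ⇒ p·(1 − cosh) = x(T) − x₀·cosh − (ẋ₀/ω)·sinh
numerator   = -0.1914 − (0.2042)·2.770870 − (0.1950/3.7624)·2.584128 = -0.891143
denominator = 1 − 2.770870 = -1.770870
p = -0.891143 / -1.770870 = 0.5032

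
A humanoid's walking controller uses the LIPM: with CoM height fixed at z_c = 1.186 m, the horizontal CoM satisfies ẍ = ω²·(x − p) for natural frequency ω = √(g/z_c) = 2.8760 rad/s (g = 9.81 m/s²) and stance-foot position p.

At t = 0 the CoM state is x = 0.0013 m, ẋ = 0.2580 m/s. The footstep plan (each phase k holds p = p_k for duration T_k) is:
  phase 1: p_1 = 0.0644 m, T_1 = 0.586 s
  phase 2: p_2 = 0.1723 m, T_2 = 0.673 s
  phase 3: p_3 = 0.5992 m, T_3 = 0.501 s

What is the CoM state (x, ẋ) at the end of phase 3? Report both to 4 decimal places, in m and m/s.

phase 1: p=0.0644, T=0.586, ωT=1.685336, cosh=2.789823, sinh=2.604440; start (x,ẋ)=(0.001300, 0.258000) → end (x,ẋ)=(0.122001, 0.247132)
phase 2: p=0.1723, T=0.673, ωT=1.935548, cosh=3.536092, sinh=3.391747; start (x,ẋ)=(0.122001, 0.247132) → end (x,ẋ)=(0.285888, 0.383233)
phase 3: p=0.5992, T=0.501, ωT=1.440876, cosh=2.230558, sinh=1.993837; start (x,ẋ)=(0.285888, 0.383233) → end (x,ẋ)=(0.166022, -0.941795)

x = 0.1660, ẋ = -0.9418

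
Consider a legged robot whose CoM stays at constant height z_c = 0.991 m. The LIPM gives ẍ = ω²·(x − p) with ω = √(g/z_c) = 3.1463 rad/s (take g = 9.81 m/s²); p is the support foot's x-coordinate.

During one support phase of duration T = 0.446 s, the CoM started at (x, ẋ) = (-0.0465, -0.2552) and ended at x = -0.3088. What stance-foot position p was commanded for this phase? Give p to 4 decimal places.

p = 0.0462

ωT = 3.1463·0.446 = 1.403250; cosh(ωT) = 2.157098, sinh(ωT) = 1.911302
x(T) = p + (x₀−p)·cosh(ωT) + (ẋ₀/ω)·sinh(ωT) ⇒ p·(1 − cosh) = x(T) − x₀·cosh − (ẋ₀/ω)·sinh
numerator   = -0.3088 − (-0.0465)·2.157098 − (-0.2552/3.1463)·1.911302 = -0.053467
denominator = 1 − 2.157098 = -1.157098
p = -0.053467 / -1.157098 = 0.0462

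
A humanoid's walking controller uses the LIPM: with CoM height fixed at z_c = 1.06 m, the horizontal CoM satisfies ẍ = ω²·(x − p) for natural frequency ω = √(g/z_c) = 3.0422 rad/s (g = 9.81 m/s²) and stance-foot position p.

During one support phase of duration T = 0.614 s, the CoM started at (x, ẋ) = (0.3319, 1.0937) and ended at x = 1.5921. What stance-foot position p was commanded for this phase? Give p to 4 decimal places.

p = 0.2783

ωT = 3.0422·0.614 = 1.867911; cosh(ωT) = 3.314601, sinh(ωT) = 3.160155
x(T) = p + (x₀−p)·cosh(ωT) + (ẋ₀/ω)·sinh(ωT) ⇒ p·(1 − cosh) = x(T) − x₀·cosh − (ẋ₀/ω)·sinh
numerator   = 1.5921 − (0.3319)·3.314601 − (1.0937/3.0422)·3.160155 = -0.644122
denominator = 1 − 3.314601 = -2.314601
p = -0.644122 / -2.314601 = 0.2783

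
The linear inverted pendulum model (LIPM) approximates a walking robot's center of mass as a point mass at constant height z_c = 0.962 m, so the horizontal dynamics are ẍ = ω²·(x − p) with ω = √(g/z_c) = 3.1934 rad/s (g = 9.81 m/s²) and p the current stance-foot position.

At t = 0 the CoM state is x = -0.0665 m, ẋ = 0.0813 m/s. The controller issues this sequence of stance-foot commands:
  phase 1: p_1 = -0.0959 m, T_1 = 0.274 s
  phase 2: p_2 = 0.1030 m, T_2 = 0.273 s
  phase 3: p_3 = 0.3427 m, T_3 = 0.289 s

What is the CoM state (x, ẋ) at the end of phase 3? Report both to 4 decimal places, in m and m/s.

phase 1: p=-0.0959, T=0.274, ωT=0.874992, cosh=1.407860, sinh=0.990995; start (x,ẋ)=(-0.066500, 0.081300) → end (x,ẋ)=(-0.029279, 0.207500)
phase 2: p=0.1030, T=0.273, ωT=0.871798, cosh=1.404703, sinh=0.986504; start (x,ẋ)=(-0.029279, 0.207500) → end (x,ẋ)=(-0.018713, -0.125245)
phase 3: p=0.3427, T=0.289, ωT=0.922893, cosh=1.456964, sinh=1.059596; start (x,ẋ)=(-0.018713, -0.125245) → end (x,ẋ)=(-0.225422, -1.405394)

x = -0.2254, ẋ = -1.4054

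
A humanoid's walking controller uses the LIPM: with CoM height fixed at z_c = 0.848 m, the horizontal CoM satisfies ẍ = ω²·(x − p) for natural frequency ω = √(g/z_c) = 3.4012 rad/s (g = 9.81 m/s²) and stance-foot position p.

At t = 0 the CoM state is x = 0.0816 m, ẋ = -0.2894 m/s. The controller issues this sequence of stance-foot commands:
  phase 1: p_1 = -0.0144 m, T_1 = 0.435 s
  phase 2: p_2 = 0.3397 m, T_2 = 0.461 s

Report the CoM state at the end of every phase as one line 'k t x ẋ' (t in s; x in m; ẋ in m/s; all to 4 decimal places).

1 0.4350 0.0302 0.0113
2 0.8960 -0.4273 -2.3868

phase 1: p=-0.0144, T=0.435, ωT=1.479522, cosh=2.309296, sinh=2.081550; start (x,ẋ)=(0.081600, -0.289400) → end (x,ẋ)=(0.030178, 0.011347)
phase 2: p=0.3397, T=0.461, ωT=1.567953, cosh=2.502646, sinh=2.294174; start (x,ẋ)=(0.030178, 0.011347) → end (x,ẋ)=(-0.427269, -2.386782)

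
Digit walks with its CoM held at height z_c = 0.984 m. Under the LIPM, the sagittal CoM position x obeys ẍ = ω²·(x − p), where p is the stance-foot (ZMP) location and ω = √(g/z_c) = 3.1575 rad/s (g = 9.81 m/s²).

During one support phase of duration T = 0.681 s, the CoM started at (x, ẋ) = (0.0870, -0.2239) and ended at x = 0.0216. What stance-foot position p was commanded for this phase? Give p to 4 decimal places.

ωT = 3.1575·0.681 = 2.150258; cosh(ωT) = 4.351762, sinh(ωT) = 4.235308
x(T) = p + (x₀−p)·cosh(ωT) + (ẋ₀/ω)·sinh(ωT) ⇒ p·(1 − cosh) = x(T) − x₀·cosh − (ẋ₀/ω)·sinh
numerator   = 0.0216 − (0.0870)·4.351762 − (-0.2239/3.1575)·4.235308 = -0.056675
denominator = 1 − 4.351762 = -3.351762
p = -0.056675 / -3.351762 = 0.0169

p = 0.0169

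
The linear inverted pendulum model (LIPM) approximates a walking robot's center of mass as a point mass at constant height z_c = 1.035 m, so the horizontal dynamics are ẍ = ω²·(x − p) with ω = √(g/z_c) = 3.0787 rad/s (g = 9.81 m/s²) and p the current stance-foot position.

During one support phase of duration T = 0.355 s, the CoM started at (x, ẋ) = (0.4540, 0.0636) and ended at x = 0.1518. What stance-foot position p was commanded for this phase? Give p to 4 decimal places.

ωT = 3.0787·0.355 = 1.092939; cosh(ωT) = 1.659128, sinh(ωT) = 1.323898
x(T) = p + (x₀−p)·cosh(ωT) + (ẋ₀/ω)·sinh(ωT) ⇒ p·(1 − cosh) = x(T) − x₀·cosh − (ẋ₀/ω)·sinh
numerator   = 0.1518 − (0.4540)·1.659128 − (0.0636/3.0787)·1.323898 = -0.628793
denominator = 1 − 1.659128 = -0.659128
p = -0.628793 / -0.659128 = 0.9540

p = 0.9540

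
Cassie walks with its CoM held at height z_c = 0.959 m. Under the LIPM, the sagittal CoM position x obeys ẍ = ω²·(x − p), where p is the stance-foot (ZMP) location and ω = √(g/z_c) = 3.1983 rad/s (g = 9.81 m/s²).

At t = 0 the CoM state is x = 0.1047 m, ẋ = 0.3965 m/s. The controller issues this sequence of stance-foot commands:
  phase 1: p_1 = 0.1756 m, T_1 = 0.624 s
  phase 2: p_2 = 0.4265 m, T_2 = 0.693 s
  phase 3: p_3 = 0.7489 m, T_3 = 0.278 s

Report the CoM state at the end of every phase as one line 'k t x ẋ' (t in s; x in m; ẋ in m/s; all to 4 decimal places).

phase 1: p=0.1756, T=0.624, ωT=1.995739, cosh=3.746776, sinh=3.610863; start (x,ẋ)=(0.104700, 0.396500) → end (x,ẋ)=(0.357600, 0.666799)
phase 2: p=0.4265, T=0.693, ωT=2.216422, cosh=4.641722, sinh=4.532723; start (x,ẋ)=(0.357600, 0.666799) → end (x,ẋ)=(1.051692, 2.096252)
phase 3: p=0.7489, T=0.278, ωT=0.889127, cosh=1.422010, sinh=1.010996; start (x,ẋ)=(1.051692, 2.096252) → end (x,ẋ)=(1.842107, 3.959960)

1 0.6240 0.3576 0.6668
2 1.3170 1.0517 2.0963
3 1.5950 1.8421 3.9600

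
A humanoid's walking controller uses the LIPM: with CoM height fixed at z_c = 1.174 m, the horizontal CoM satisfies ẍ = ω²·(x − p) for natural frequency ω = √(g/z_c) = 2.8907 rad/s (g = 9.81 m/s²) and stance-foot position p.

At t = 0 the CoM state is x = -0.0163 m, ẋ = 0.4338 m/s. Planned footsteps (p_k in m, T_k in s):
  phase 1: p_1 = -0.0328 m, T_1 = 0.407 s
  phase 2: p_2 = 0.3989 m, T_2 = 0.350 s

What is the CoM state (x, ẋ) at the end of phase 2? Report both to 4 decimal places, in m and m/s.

x = 0.4621, ẋ = 0.6798

phase 1: p=-0.0328, T=0.407, ωT=1.176515, cosh=1.775702, sinh=1.467350; start (x,ẋ)=(-0.016300, 0.433800) → end (x,ẋ)=(0.216701, 0.840287)
phase 2: p=0.3989, T=0.350, ωT=1.011745, cosh=1.556990, sinh=1.193406; start (x,ẋ)=(0.216701, 0.840287) → end (x,ẋ)=(0.462124, 0.679771)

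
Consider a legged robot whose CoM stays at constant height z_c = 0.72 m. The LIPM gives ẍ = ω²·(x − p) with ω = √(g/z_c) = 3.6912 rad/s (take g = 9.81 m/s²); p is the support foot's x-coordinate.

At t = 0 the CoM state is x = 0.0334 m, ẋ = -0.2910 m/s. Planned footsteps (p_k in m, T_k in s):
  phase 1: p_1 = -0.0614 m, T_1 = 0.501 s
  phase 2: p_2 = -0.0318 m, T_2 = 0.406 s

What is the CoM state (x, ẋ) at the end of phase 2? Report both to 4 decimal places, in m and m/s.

x = 0.1287, ẋ = 0.5945

phase 1: p=-0.0614, T=0.501, ωT=1.849291, cosh=3.256331, sinh=3.098982; start (x,ẋ)=(0.033400, -0.291000) → end (x,ẋ)=(0.002988, 0.136821)
phase 2: p=-0.0318, T=0.406, ωT=1.498627, cosh=2.349489, sinh=2.126052; start (x,ẋ)=(0.002988, 0.136821) → end (x,ẋ)=(0.128741, 0.594468)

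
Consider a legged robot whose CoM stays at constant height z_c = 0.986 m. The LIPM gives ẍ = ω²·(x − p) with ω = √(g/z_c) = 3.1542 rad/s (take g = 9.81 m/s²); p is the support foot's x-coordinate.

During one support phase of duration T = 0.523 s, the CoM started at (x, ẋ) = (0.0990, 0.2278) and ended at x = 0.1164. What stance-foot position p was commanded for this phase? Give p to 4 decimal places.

ωT = 3.1542·0.523 = 1.649647; cosh(ωT) = 2.698629, sinh(ωT) = 2.506511
x(T) = p + (x₀−p)·cosh(ωT) + (ẋ₀/ω)·sinh(ωT) ⇒ p·(1 − cosh) = x(T) − x₀·cosh − (ẋ₀/ω)·sinh
numerator   = 0.1164 − (0.0990)·2.698629 − (0.2278/3.1542)·2.506511 = -0.331787
denominator = 1 − 2.698629 = -1.698629
p = -0.331787 / -1.698629 = 0.1953

p = 0.1953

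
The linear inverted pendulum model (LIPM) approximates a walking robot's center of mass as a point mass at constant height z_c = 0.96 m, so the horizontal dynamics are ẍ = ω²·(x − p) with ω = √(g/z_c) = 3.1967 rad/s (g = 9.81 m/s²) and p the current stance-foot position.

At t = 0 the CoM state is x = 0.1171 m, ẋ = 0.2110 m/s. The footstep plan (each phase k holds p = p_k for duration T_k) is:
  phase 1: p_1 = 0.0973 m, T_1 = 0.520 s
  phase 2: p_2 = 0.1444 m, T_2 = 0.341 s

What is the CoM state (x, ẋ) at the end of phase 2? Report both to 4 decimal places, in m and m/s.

x = 0.7377, ẋ = 1.9565

phase 1: p=0.0973, T=0.520, ωT=1.662284, cosh=2.730521, sinh=2.540816; start (x,ẋ)=(0.117100, 0.211000) → end (x,ẋ)=(0.319072, 0.736960)
phase 2: p=0.1444, T=0.341, ωT=1.090075, cosh=1.655344, sinh=1.319152; start (x,ẋ)=(0.319072, 0.736960) → end (x,ẋ)=(0.737657, 1.956504)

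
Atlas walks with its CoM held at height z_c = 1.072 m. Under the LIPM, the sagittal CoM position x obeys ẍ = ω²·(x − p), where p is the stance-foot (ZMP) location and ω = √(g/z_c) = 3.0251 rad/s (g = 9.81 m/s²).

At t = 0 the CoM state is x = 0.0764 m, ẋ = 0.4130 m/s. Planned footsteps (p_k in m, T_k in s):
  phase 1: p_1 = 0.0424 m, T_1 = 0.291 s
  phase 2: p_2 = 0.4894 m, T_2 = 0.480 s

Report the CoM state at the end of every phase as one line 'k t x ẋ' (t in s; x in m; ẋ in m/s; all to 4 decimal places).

phase 1: p=0.0424, T=0.291, ωT=0.880304, cosh=1.413145, sinh=0.998488; start (x,ẋ)=(0.076400, 0.413000) → end (x,ẋ)=(0.226765, 0.686327)
phase 2: p=0.4894, T=0.480, ωT=1.452048, cosh=2.252972, sinh=2.018882; start (x,ẋ)=(0.226765, 0.686327) → end (x,ẋ)=(0.355729, -0.057721)

1 0.2910 0.2268 0.6863
2 0.7710 0.3557 -0.0577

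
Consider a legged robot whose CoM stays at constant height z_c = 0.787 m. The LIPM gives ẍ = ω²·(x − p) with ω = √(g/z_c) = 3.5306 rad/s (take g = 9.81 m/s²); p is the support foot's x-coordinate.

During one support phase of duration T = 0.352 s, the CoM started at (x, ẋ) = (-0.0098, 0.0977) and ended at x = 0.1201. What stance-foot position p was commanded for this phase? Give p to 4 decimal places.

p = -0.1078

ωT = 3.5306·0.352 = 1.242771; cosh(ωT) = 1.876893, sinh(ωT) = 1.588310
x(T) = p + (x₀−p)·cosh(ωT) + (ẋ₀/ω)·sinh(ωT) ⇒ p·(1 − cosh) = x(T) − x₀·cosh − (ẋ₀/ω)·sinh
numerator   = 0.1201 − (-0.0098)·1.876893 − (0.0977/3.5306)·1.588310 = 0.094541
denominator = 1 − 1.876893 = -0.876893
p = 0.094541 / -0.876893 = -0.1078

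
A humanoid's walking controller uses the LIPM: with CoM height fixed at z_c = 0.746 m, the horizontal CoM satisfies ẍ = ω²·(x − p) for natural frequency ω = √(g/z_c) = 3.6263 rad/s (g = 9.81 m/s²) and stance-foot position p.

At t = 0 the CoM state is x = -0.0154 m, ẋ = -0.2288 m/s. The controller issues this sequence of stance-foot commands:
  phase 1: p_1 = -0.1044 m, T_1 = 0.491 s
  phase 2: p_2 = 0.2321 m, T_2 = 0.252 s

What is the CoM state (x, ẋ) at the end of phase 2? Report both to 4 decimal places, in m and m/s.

x = -0.0582, ẋ = -0.6006

phase 1: p=-0.1044, T=0.491, ωT=1.780513, cosh=3.050726, sinh=2.882175; start (x,ẋ)=(-0.015400, -0.228800) → end (x,ẋ)=(-0.014735, 0.232189)
phase 2: p=0.2321, T=0.252, ωT=0.913828, cosh=1.447418, sinh=1.046432; start (x,ẋ)=(-0.014735, 0.232189) → end (x,ẋ)=(-0.058171, -0.600584)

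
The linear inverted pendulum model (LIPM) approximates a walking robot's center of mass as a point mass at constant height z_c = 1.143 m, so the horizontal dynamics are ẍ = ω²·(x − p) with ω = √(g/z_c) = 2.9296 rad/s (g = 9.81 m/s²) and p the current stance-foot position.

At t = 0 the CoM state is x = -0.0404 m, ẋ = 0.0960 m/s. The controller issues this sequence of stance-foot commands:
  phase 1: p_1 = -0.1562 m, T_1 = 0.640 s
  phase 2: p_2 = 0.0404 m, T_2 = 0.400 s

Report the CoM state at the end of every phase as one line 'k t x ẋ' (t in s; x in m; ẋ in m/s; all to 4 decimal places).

1 0.6400 0.3345 1.4004
2 1.0400 1.2581 3.7343

phase 1: p=-0.1562, T=0.640, ωT=1.874944, cosh=3.336909, sinh=3.183545; start (x,ẋ)=(-0.040400, 0.096000) → end (x,ẋ)=(0.334536, 1.400354)
phase 2: p=0.0404, T=0.400, ωT=1.171840, cosh=1.768861, sinh=1.459065; start (x,ẋ)=(0.334536, 1.400354) → end (x,ẋ)=(1.258121, 3.734307)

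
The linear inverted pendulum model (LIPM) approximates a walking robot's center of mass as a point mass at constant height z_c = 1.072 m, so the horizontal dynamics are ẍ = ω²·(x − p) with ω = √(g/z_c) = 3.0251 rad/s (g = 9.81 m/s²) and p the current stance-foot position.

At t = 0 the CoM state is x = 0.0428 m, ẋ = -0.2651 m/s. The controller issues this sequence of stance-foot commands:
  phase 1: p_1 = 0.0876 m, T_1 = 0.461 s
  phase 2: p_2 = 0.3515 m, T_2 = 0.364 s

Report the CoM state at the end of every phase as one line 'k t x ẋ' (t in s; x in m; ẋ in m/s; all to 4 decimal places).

phase 1: p=0.0876, T=0.461, ωT=1.394571, cosh=2.140592, sinh=1.892652; start (x,ẋ)=(0.042800, -0.265100) → end (x,ẋ)=(-0.174158, -0.823972)
phase 2: p=0.3515, T=0.364, ωT=1.101136, cosh=1.670037, sinh=1.337544; start (x,ẋ)=(-0.174158, -0.823972) → end (x,ẋ)=(-0.890687, -3.502985)

1 0.4610 -0.1742 -0.8240
2 0.8250 -0.8907 -3.5030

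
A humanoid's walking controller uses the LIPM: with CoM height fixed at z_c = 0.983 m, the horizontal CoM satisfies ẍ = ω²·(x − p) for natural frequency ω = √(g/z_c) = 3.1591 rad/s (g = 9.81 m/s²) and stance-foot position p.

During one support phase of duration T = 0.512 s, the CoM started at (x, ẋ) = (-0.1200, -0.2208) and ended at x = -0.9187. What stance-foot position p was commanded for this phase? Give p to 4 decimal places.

p = 0.2687

ωT = 3.1591·0.512 = 1.617459; cosh(ωT) = 2.619335, sinh(ωT) = 2.420933
x(T) = p + (x₀−p)·cosh(ωT) + (ẋ₀/ω)·sinh(ωT) ⇒ p·(1 − cosh) = x(T) − x₀·cosh − (ẋ₀/ω)·sinh
numerator   = -0.9187 − (-0.1200)·2.619335 − (-0.2208/3.1591)·2.420933 = -0.435173
denominator = 1 − 2.619335 = -1.619335
p = -0.435173 / -1.619335 = 0.2687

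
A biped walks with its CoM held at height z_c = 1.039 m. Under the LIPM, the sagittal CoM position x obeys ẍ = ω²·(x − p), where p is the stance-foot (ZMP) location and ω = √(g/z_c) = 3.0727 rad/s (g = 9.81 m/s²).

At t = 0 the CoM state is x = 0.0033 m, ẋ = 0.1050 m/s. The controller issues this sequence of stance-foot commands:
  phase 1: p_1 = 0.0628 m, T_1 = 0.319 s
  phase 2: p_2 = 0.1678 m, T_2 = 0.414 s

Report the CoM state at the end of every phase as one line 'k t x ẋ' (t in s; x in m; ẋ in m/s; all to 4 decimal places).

1 0.3190 0.0115 -0.0497
2 0.7330 -0.1596 -0.8853

phase 1: p=0.0628, T=0.319, ωT=0.980191, cosh=1.520103, sinh=1.144863; start (x,ẋ)=(0.003300, 0.105000) → end (x,ẋ)=(0.011476, -0.049700)
phase 2: p=0.1678, T=0.414, ωT=1.272098, cosh=1.924287, sinh=1.644044; start (x,ẋ)=(0.011476, -0.049700) → end (x,ẋ)=(-0.159604, -0.885331)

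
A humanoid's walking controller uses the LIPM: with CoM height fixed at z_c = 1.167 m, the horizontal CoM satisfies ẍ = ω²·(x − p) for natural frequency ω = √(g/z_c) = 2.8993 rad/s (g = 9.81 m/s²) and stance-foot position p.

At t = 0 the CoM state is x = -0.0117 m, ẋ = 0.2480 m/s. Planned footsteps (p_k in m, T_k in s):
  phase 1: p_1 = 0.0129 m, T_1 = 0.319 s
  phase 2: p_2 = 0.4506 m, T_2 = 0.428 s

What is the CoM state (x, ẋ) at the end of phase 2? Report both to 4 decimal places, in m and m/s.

phase 1: p=0.0129, T=0.319, ωT=0.924877, cosh=1.459069, sinh=1.062489; start (x,ẋ)=(-0.011700, 0.248000) → end (x,ẋ)=(0.067890, 0.286069)
phase 2: p=0.4506, T=0.428, ωT=1.240900, cosh=1.873925, sinh=1.584801; start (x,ẋ)=(0.067890, 0.286069) → end (x,ẋ)=(-0.110200, -1.222409)

x = -0.1102, ẋ = -1.2224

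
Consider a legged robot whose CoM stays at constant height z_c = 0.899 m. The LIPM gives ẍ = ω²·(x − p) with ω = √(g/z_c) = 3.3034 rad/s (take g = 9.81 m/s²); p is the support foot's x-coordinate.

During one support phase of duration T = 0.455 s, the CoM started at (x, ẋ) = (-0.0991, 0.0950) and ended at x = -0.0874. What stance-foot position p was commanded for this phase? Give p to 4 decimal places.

p = -0.0625

ωT = 3.3034·0.455 = 1.503047; cosh(ωT) = 2.358908, sinh(ωT) = 2.136457
x(T) = p + (x₀−p)·cosh(ωT) + (ẋ₀/ω)·sinh(ωT) ⇒ p·(1 − cosh) = x(T) − x₀·cosh − (ẋ₀/ω)·sinh
numerator   = -0.0874 − (-0.0991)·2.358908 − (0.0950/3.3034)·2.136457 = 0.084927
denominator = 1 − 2.358908 = -1.358908
p = 0.084927 / -1.358908 = -0.0625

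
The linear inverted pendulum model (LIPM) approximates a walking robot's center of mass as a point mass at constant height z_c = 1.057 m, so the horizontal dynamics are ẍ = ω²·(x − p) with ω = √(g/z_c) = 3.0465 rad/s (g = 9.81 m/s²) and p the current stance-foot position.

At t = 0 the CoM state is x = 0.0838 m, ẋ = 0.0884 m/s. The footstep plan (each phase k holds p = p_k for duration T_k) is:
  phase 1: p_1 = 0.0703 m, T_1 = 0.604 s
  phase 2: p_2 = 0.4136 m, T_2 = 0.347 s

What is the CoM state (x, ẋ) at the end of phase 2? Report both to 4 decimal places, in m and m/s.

x = 0.2448, ẋ = -0.1483

phase 1: p=0.0703, T=0.604, ωT=1.840086, cosh=3.227942, sinh=3.069138; start (x,ẋ)=(0.083800, 0.088400) → end (x,ẋ)=(0.202934, 0.411577)
phase 2: p=0.4136, T=0.347, ωT=1.057136, cosh=1.612782, sinh=1.265333; start (x,ẋ)=(0.202934, 0.411577) → end (x,ẋ)=(0.244786, -0.148299)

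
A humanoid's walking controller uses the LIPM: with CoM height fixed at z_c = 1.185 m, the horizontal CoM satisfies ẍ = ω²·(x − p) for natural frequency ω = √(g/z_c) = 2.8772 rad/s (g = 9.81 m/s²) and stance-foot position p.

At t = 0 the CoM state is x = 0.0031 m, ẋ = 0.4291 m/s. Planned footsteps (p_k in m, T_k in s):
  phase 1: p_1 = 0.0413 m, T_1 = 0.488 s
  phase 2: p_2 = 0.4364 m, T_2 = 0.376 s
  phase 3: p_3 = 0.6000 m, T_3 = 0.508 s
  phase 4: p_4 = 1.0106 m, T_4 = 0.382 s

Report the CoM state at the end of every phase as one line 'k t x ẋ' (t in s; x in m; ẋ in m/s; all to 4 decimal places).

1 0.4880 0.2442 0.7160
2 0.8640 0.4451 0.4554
3 1.3720 0.5711 0.1256
4 1.7540 0.3360 -1.4778

phase 1: p=0.0413, T=0.488, ωT=1.404074, cosh=2.158674, sinh=1.913079; start (x,ẋ)=(0.003100, 0.429100) → end (x,ẋ)=(0.244152, 0.716022)
phase 2: p=0.4364, T=0.376, ωT=1.081827, cosh=1.644520, sinh=1.305545; start (x,ẋ)=(0.244152, 0.716022) → end (x,ẋ)=(0.445142, 0.455368)
phase 3: p=0.6000, T=0.508, ωT=1.461618, cosh=2.272396, sinh=2.040535; start (x,ẋ)=(0.445142, 0.455368) → end (x,ẋ)=(0.571053, 0.125603)
phase 4: p=1.0106, T=0.382, ωT=1.099090, cosh=1.667304, sinh=1.334130; start (x,ẋ)=(0.571053, 0.125603) → end (x,ẋ)=(0.335982, -1.477810)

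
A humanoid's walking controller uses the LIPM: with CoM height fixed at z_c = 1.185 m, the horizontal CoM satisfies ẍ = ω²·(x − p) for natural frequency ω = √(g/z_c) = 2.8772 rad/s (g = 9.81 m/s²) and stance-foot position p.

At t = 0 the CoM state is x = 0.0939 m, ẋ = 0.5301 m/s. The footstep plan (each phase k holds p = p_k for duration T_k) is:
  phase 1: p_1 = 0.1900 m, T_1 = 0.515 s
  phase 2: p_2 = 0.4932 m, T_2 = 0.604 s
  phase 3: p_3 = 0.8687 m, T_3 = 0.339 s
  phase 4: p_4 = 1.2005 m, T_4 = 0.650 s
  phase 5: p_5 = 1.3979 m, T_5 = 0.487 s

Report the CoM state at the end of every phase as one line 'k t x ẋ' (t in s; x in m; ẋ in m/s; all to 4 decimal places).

phase 1: p=0.1900, T=0.515, ωT=1.481758, cosh=2.313957, sinh=2.086719; start (x,ẋ)=(0.093900, 0.530100) → end (x,ẋ)=(0.352089, 0.649653)
phase 2: p=0.4932, T=0.604, ωT=1.737829, cosh=2.930444, sinh=2.754542; start (x,ẋ)=(0.352089, 0.649653) → end (x,ẋ)=(0.701640, 0.785417)
phase 3: p=0.8687, T=0.339, ωT=0.975371, cosh=1.514601, sinh=1.137549; start (x,ẋ)=(0.701640, 0.785417) → end (x,ẋ)=(0.926199, 0.642814)
phase 4: p=1.2005, T=0.650, ωT=1.870180, cosh=3.321780, sinh=3.167684; start (x,ẋ)=(0.926199, 0.642814) → end (x,ẋ)=(0.997045, -0.364711)
phase 5: p=1.3979, T=0.487, ωT=1.401196, cosh=2.153178, sinh=1.906876; start (x,ẋ)=(0.997045, -0.364711) → end (x,ẋ)=(0.293073, -2.984566)

1 0.5150 0.3521 0.6497
2 1.1190 0.7016 0.7854
3 1.4580 0.9262 0.6428
4 2.1080 0.9970 -0.3647
5 2.5950 0.2931 -2.9846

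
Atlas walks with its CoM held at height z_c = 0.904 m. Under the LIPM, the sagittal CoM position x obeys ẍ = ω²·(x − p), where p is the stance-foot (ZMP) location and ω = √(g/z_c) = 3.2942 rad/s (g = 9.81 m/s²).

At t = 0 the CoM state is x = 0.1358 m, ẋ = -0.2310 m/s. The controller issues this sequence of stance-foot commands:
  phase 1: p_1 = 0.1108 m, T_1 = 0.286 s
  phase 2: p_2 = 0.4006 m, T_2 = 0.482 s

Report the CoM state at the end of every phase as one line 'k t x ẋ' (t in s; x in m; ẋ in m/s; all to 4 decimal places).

phase 1: p=0.1108, T=0.286, ωT=0.942141, cosh=1.477631, sinh=1.087838; start (x,ẋ)=(0.135800, -0.231000) → end (x,ẋ)=(0.071458, -0.251744)
phase 2: p=0.4006, T=0.482, ωT=1.587804, cosh=2.548684, sinh=2.344310; start (x,ẋ)=(0.071458, -0.251744) → end (x,ẋ)=(-0.617432, -3.183456)

1 0.2860 0.0715 -0.2517
2 0.7680 -0.6174 -3.1835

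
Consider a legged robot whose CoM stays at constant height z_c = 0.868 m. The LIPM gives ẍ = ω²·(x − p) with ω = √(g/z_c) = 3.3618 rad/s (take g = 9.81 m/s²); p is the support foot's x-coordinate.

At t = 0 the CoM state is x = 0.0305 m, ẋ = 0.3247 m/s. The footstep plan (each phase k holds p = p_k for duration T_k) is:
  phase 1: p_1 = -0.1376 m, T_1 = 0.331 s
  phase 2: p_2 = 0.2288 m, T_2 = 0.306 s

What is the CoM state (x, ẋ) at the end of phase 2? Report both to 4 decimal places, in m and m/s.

x = 0.7815, ẋ = 2.2702

phase 1: p=-0.1376, T=0.331, ωT=1.112756, cosh=1.685692, sinh=1.357040; start (x,ẋ)=(0.030500, 0.324700) → end (x,ẋ)=(0.276835, 1.314233)
phase 2: p=0.2288, T=0.306, ωT=1.028711, cosh=1.577462, sinh=1.219995; start (x,ẋ)=(0.276835, 1.314233) → end (x,ẋ)=(0.781507, 2.270161)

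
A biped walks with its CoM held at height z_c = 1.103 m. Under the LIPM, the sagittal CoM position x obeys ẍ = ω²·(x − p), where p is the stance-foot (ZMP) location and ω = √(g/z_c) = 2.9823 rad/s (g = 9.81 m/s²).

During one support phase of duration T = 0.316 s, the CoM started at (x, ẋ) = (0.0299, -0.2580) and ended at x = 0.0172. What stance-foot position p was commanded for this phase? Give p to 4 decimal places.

p = -0.1405

ωT = 2.9823·0.316 = 0.942407; cosh(ωT) = 1.477920, sinh(ωT) = 1.088231
x(T) = p + (x₀−p)·cosh(ωT) + (ẋ₀/ω)·sinh(ωT) ⇒ p·(1 − cosh) = x(T) − x₀·cosh − (ẋ₀/ω)·sinh
numerator   = 0.0172 − (0.0299)·1.477920 − (-0.2580/2.9823)·1.088231 = 0.067153
denominator = 1 − 1.477920 = -0.477920
p = 0.067153 / -0.477920 = -0.1405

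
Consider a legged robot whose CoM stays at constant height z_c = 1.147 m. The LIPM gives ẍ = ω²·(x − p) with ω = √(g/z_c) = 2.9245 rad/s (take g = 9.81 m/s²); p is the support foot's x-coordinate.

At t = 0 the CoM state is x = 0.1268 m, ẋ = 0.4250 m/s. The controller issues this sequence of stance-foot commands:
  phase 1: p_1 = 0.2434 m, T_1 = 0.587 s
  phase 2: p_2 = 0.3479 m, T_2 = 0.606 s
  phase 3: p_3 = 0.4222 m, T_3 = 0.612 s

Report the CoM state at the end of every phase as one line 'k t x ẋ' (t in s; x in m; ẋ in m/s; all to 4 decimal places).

1 0.5870 0.2998 0.3026
2 1.1930 0.4979 0.5141
3 1.8050 1.1670 2.2271

phase 1: p=0.2434, T=0.587, ωT=1.716681, cosh=2.872844, sinh=2.693183; start (x,ẋ)=(0.126800, 0.425000) → end (x,ẋ)=(0.299810, 0.302592)
phase 2: p=0.3479, T=0.606, ωT=1.772247, cosh=3.027005, sinh=2.857055; start (x,ẋ)=(0.299810, 0.302592) → end (x,ẋ)=(0.497947, 0.514138)
phase 3: p=0.4222, T=0.612, ωT=1.789794, cosh=3.077607, sinh=2.910612; start (x,ẋ)=(0.497947, 0.514138) → end (x,ẋ)=(1.167015, 2.227076)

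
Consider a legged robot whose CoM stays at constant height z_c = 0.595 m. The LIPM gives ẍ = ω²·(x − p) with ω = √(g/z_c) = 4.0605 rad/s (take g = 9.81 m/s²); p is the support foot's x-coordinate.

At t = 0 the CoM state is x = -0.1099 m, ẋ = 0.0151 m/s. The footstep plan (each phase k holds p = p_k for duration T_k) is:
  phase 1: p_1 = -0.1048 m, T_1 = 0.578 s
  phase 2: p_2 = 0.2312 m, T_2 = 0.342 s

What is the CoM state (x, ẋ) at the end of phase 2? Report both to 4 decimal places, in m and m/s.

x = -0.5134, ẋ = -2.6822

phase 1: p=-0.1048, T=0.578, ωT=2.346969, cosh=5.274747, sinh=5.179089; start (x,ẋ)=(-0.109900, 0.015100) → end (x,ẋ)=(-0.112441, -0.027603)
phase 2: p=0.2312, T=0.342, ωT=1.388691, cosh=2.129500, sinh=1.880098; start (x,ẋ)=(-0.112441, -0.027603) → end (x,ẋ)=(-0.513365, -2.682187)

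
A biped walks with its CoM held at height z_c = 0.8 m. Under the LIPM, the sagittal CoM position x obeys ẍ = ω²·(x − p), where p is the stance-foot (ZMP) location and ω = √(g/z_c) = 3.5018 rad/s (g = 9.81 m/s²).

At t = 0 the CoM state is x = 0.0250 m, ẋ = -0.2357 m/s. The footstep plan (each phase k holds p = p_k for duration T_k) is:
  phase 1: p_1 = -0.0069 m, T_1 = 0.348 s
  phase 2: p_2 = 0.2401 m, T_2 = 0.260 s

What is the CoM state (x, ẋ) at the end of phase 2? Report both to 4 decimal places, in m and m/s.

x = -0.2595, ẋ = -1.4428

phase 1: p=-0.0069, T=0.348, ωT=1.218626, cosh=1.839087, sinh=1.543451; start (x,ẋ)=(0.025000, -0.235700) → end (x,ẋ)=(-0.052120, -0.261058)
phase 2: p=0.2401, T=0.260, ωT=0.910468, cosh=1.443911, sinh=1.041575; start (x,ẋ)=(-0.052120, -0.261058) → end (x,ẋ)=(-0.259489, -1.442784)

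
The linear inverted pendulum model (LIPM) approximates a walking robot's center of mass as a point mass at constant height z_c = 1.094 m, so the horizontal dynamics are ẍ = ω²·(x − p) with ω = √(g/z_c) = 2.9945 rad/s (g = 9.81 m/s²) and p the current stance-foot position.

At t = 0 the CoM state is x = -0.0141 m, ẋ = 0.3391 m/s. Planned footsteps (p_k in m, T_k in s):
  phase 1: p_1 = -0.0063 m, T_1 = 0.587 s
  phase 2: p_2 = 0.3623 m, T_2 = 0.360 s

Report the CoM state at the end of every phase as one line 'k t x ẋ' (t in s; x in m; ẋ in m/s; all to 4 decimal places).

1 0.5870 0.2890 0.9468
2 0.9470 0.6530 1.2673

phase 1: p=-0.0063, T=0.587, ωT=1.757771, cosh=2.985964, sinh=2.813535; start (x,ẋ)=(-0.014100, 0.339100) → end (x,ẋ)=(0.289017, 0.946824)
phase 2: p=0.3623, T=0.360, ωT=1.078020, cosh=1.639562, sinh=1.299293; start (x,ẋ)=(0.289017, 0.946824) → end (x,ẋ)=(0.652968, 1.267252)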